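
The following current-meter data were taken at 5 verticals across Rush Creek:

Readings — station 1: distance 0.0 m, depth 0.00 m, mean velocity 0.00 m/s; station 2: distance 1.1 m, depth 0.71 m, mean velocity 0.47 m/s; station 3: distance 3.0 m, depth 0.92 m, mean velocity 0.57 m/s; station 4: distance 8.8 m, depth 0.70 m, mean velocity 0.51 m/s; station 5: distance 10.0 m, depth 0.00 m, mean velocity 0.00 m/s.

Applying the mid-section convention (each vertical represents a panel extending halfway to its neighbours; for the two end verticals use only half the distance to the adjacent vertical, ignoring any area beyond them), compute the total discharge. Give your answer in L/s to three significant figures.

3770 L/s

w_2 = (3.0 − 0.0)/2 = 1.5 m; q_2 = 0.47 × 0.71 × 1.5 = 0.5006 m³/s
w_3 = (8.8 − 1.1)/2 = 3.85 m; q_3 = 0.57 × 0.92 × 3.85 = 2.019 m³/s
w_4 = (10.0 − 3.0)/2 = 3.5 m; q_4 = 0.51 × 0.70 × 3.5 = 1.250 m³/s
Stations 1, 5 contribute zero (depth or velocity is 0).
Q = Σ qᵢ = 3.769 m³/s
= 3.769 × 1000 = 3769 L/s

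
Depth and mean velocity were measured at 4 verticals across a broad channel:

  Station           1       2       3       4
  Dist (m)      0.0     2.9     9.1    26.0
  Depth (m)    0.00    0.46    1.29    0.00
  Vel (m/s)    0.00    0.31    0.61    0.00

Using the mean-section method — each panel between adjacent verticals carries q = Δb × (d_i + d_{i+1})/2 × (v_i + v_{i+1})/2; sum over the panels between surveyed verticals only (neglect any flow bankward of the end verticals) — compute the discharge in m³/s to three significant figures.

5.92 m³/s

Panel 1-2: Δb = 2.9 m, d̄ = (0.00+0.46)/2 = 0.23, v̄ = (0.00+0.31)/2 = 0.155 → q = 2.9×0.23×0.155 = 0.1034 m³/s
Panel 2-3: Δb = 6.2 m, d̄ = (0.46+1.29)/2 = 0.875, v̄ = (0.31+0.61)/2 = 0.46 → q = 6.2×0.875×0.46 = 2.496 m³/s
Panel 3-4: Δb = 16.9 m, d̄ = (1.29+0.00)/2 = 0.645, v̄ = (0.61+0.00)/2 = 0.305 → q = 16.9×0.645×0.305 = 3.325 m³/s
Q = Σ q = 5.924 m³/s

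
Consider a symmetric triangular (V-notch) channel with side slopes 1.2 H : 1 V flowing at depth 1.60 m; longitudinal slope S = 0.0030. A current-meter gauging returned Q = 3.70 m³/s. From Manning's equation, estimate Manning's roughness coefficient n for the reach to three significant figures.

0.0329

A = z·y² = 1.2×1.60² = 3.072 m²
P = 2y√(1+z²) = 2×1.60×√(1+1.2²) = 4.999 m
R = A/P = 3.072/4.999 = 0.6146 m
n = (1/Q)·A·R^(2/3)·S^(1/2) = (1/3.70) × 3.072 × 0.7229 × 0.05477 = 0.03287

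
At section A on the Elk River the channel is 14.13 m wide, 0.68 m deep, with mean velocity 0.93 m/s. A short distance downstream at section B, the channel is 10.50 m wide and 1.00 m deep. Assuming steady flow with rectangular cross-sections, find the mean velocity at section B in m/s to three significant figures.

Q = A₁V₁ = (14.13×0.68) × 0.93 = 8.936 m³/s
A₂ = 10.50 × 1.00 = 10.50 m²
V₂ = Q/A₂ = 8.936/10.50 = 0.8510 m/s

0.851 m/s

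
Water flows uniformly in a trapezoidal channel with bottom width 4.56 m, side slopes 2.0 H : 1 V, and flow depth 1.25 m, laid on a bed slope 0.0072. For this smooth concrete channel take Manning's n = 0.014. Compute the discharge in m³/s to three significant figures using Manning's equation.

A = (b + z·y)·y = (4.56 + 2.0×1.25)×1.25 = 8.825 m²
P = b + 2y√(1+z²) = 4.56 + 2×1.25×√(1+2.0²) = 10.15 m
R = A/P = 8.825/10.15 = 0.8694 m
Q = (1/n)·A·R^(2/3)·S^(1/2) = (1/0.014) × 8.825 × 0.8694^(2/3) × 0.0072^(1/2) = 48.72 m³/s

48.7 m³/s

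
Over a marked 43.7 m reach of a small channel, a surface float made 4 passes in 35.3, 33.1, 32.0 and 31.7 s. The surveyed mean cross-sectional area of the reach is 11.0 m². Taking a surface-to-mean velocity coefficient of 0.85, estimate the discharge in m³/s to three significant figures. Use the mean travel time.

12.4 m³/s

t̄ = (35.3 + 33.1 + 32.0 + 31.7) / 4 = 33.025 s
v_surface = L / t̄ = 43.7 / 33.025 = 1.323 m/s
v_mean = 0.85 × 1.323 = 1.125 m/s
Q = A × v_mean = 11.0 × 1.125 = 12.37 m³/s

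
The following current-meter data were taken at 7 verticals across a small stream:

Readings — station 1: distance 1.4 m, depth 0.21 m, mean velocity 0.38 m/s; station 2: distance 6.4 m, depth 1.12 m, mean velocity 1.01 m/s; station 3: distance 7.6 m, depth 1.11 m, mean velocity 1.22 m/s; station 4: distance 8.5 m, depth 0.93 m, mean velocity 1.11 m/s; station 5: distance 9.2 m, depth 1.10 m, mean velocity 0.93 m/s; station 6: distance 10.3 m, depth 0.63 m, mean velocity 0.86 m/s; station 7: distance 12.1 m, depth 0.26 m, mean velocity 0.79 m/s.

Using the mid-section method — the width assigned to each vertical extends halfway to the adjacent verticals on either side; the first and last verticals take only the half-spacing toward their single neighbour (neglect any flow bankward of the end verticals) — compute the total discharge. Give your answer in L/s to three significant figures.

7850 L/s

w_1 = (6.4 − 1.4)/2 = 2.5 m; q_1 = 0.38 × 0.21 × 2.5 = 0.1995 m³/s
w_2 = (7.6 − 1.4)/2 = 3.1 m; q_2 = 1.01 × 1.12 × 3.1 = 3.507 m³/s
w_3 = (8.5 − 6.4)/2 = 1.05 m; q_3 = 1.22 × 1.11 × 1.05 = 1.422 m³/s
w_4 = (9.2 − 7.6)/2 = 0.8 m; q_4 = 1.11 × 0.93 × 0.8 = 0.8258 m³/s
w_5 = (10.3 − 8.5)/2 = 0.9 m; q_5 = 0.93 × 1.10 × 0.9 = 0.9207 m³/s
w_6 = (12.1 − 9.2)/2 = 1.45 m; q_6 = 0.86 × 0.63 × 1.45 = 0.7856 m³/s
w_7 = (12.1 − 10.3)/2 = 0.9 m; q_7 = 0.79 × 0.26 × 0.9 = 0.1849 m³/s
Q = Σ qᵢ = 7.845 m³/s
= 7.845 × 1000 = 7845 L/s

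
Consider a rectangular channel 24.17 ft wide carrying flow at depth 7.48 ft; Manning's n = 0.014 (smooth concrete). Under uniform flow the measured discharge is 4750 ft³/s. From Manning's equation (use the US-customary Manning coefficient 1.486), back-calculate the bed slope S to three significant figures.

0.00796

A = b·y = 24.17 × 7.48 = 180.8 ft²
P = b + 2y = 24.17 + 2×7.48 = 39.13 ft
R = A/P = 180.8/39.13 = 4.620 ft
S = (Q·n / (1.486·A·R^(2/3)))² = (4750×0.014 / (1.486×180.8×2.774))² = 0.007962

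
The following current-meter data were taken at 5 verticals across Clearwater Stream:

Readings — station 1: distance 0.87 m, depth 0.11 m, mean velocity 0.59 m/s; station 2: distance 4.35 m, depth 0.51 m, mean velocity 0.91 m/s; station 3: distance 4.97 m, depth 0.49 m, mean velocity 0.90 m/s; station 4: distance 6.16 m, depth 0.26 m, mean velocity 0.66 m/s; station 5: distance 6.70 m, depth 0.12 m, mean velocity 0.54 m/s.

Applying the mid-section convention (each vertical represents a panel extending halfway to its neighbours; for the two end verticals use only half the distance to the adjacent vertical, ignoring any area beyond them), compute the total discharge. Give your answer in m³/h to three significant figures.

5870 m³/h

w_1 = (4.35 − 0.87)/2 = 1.74 m; q_1 = 0.59 × 0.11 × 1.74 = 0.1129 m³/s
w_2 = (4.97 − 0.87)/2 = 2.05 m; q_2 = 0.91 × 0.51 × 2.05 = 0.9514 m³/s
w_3 = (6.16 − 4.35)/2 = 0.905 m; q_3 = 0.90 × 0.49 × 0.905 = 0.3991 m³/s
w_4 = (6.70 − 4.97)/2 = 0.865 m; q_4 = 0.66 × 0.26 × 0.865 = 0.1484 m³/s
w_5 = (6.70 − 6.16)/2 = 0.27 m; q_5 = 0.54 × 0.12 × 0.27 = 0.01750 m³/s
Q = Σ qᵢ = 1.629 m³/s
= 1.629 × 3600 = 5866 m³/h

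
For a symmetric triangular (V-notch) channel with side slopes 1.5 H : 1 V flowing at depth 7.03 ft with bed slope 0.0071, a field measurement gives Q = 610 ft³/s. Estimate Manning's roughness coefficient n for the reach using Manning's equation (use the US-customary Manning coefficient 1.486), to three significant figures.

A = z·y² = 1.5×7.03² = 74.13 ft²
P = 2y√(1+z²) = 2×7.03×√(1+1.5²) = 25.35 ft
R = A/P = 74.13/25.35 = 2.925 ft
n = (1.486/Q)·A·R^(2/3)·S^(1/2) = (1.486/610) × 74.13 × 2.045 × 0.08426 = 0.03112

0.0311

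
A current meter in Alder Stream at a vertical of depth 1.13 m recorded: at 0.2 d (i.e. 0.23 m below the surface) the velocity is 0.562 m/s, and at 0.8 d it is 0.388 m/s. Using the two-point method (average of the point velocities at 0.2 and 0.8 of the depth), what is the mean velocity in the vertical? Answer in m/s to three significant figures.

v̄ = (0.562 + 0.388) / 2 = 0.4750 m/s

0.475 m/s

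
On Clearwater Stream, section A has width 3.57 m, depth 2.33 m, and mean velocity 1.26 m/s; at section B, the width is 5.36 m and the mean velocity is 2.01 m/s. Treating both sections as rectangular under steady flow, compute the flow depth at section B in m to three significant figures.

0.973 m

Q = A₁V₁ = (3.57×2.33) × 1.26 = 10.48 m³/s
d₂ = Q/(b₂ V₂) = 10.48/(5.36×2.01) = 0.9728 m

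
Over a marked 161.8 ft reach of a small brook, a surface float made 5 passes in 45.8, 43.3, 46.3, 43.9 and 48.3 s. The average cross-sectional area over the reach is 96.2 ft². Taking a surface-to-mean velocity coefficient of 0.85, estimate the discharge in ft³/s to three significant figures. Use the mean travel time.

291 ft³/s

t̄ = (45.8 + 43.3 + 46.3 + 43.9 + 48.3) / 5 = 45.52 s
v_surface = L / t̄ = 161.8 / 45.52 = 3.554 ft/s
v_mean = 0.85 × 3.554 = 3.021 ft/s
Q = A × v_mean = 96.2 × 3.021 = 290.6 ft³/s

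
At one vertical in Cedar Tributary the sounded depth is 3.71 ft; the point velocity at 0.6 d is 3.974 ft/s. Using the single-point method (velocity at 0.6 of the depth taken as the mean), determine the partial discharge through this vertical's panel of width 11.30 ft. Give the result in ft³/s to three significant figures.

167 ft³/s

v̄ = v₀.₆ = 3.974 ft/s
q = v̄ × d × w = 3.974 × 3.71 × 11.30 = 166.6 ft³/s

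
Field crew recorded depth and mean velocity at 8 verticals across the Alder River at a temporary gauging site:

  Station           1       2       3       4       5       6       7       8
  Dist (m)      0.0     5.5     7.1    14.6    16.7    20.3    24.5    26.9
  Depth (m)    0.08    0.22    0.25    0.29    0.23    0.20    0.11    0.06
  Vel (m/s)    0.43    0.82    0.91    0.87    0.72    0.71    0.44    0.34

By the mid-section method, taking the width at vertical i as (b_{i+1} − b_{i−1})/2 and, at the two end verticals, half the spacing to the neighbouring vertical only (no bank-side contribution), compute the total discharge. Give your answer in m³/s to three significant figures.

w_1 = (5.5 − 0.0)/2 = 2.75 m; q_1 = 0.43 × 0.08 × 2.75 = 0.09460 m³/s
w_2 = (7.1 − 0.0)/2 = 3.55 m; q_2 = 0.82 × 0.22 × 3.55 = 0.6404 m³/s
w_3 = (14.6 − 5.5)/2 = 4.55 m; q_3 = 0.91 × 0.25 × 4.55 = 1.035 m³/s
w_4 = (16.7 − 7.1)/2 = 4.8 m; q_4 = 0.87 × 0.29 × 4.8 = 1.211 m³/s
w_5 = (20.3 − 14.6)/2 = 2.85 m; q_5 = 0.72 × 0.23 × 2.85 = 0.4720 m³/s
w_6 = (24.5 − 16.7)/2 = 3.9 m; q_6 = 0.71 × 0.20 × 3.9 = 0.5538 m³/s
w_7 = (26.9 − 20.3)/2 = 3.3 m; q_7 = 0.44 × 0.11 × 3.3 = 0.1597 m³/s
w_8 = (26.9 − 24.5)/2 = 1.2 m; q_8 = 0.34 × 0.06 × 1.2 = 0.02448 m³/s
Q = Σ qᵢ = 4.191 m³/s

4.19 m³/s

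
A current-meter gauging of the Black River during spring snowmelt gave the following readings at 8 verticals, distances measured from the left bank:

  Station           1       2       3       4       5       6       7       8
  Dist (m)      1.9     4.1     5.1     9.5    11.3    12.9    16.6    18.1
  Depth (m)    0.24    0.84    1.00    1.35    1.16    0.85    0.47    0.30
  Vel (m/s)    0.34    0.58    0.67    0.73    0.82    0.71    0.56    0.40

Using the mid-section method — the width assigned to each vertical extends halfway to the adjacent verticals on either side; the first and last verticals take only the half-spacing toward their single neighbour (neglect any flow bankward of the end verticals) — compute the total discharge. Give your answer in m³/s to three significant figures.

w_1 = (4.1 − 1.9)/2 = 1.1 m; q_1 = 0.34 × 0.24 × 1.1 = 0.08976 m³/s
w_2 = (5.1 − 1.9)/2 = 1.6 m; q_2 = 0.58 × 0.84 × 1.6 = 0.7795 m³/s
w_3 = (9.5 − 4.1)/2 = 2.7 m; q_3 = 0.67 × 1.00 × 2.7 = 1.809 m³/s
w_4 = (11.3 − 5.1)/2 = 3.1 m; q_4 = 0.73 × 1.35 × 3.1 = 3.055 m³/s
w_5 = (12.9 − 9.5)/2 = 1.7 m; q_5 = 0.82 × 1.16 × 1.7 = 1.617 m³/s
w_6 = (16.6 − 11.3)/2 = 2.65 m; q_6 = 0.71 × 0.85 × 2.65 = 1.599 m³/s
w_7 = (18.1 − 12.9)/2 = 2.6 m; q_7 = 0.56 × 0.47 × 2.6 = 0.6843 m³/s
w_8 = (18.1 − 16.6)/2 = 0.75 m; q_8 = 0.40 × 0.30 × 0.75 = 0.09000 m³/s
Q = Σ qᵢ = 9.724 m³/s

9.72 m³/s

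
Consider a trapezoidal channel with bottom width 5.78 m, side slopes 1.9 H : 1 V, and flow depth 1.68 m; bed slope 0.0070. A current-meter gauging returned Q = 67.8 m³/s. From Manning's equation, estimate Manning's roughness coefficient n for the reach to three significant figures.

0.0205

A = (b + z·y)·y = (5.78 + 1.9×1.68)×1.68 = 15.07 m²
P = b + 2y√(1+z²) = 5.78 + 2×1.68×√(1+1.9²) = 12.99 m
R = A/P = 15.07/12.99 = 1.160 m
n = (1/Q)·A·R^(2/3)·S^(1/2) = (1/67.8) × 15.07 × 1.104 × 0.08367 = 0.02053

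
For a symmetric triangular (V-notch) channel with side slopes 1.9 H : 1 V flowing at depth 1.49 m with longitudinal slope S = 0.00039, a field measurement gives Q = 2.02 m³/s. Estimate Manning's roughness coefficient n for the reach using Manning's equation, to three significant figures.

A = z·y² = 1.9×1.49² = 4.218 m²
P = 2y√(1+z²) = 2×1.49×√(1+1.9²) = 6.398 m
R = A/P = 4.218/6.398 = 0.6593 m
n = (1/Q)·A·R^(2/3)·S^(1/2) = (1/2.02) × 4.218 × 0.7575 × 0.01975 = 0.03124

0.0312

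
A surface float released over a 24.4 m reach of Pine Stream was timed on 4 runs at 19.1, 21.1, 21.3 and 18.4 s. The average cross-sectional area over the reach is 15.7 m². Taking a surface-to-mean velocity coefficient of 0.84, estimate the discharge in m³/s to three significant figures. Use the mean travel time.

16.1 m³/s

t̄ = (19.1 + 21.1 + 21.3 + 18.4) / 4 = 19.975 s
v_surface = L / t̄ = 24.4 / 19.975 = 1.222 m/s
v_mean = 0.84 × 1.222 = 1.026 m/s
Q = A × v_mean = 15.7 × 1.026 = 16.11 m³/s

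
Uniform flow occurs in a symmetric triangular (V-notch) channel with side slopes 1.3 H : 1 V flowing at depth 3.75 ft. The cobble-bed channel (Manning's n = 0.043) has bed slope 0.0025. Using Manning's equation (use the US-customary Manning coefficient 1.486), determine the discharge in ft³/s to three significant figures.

41.1 ft³/s

A = z·y² = 1.3×3.75² = 18.28 ft²
P = 2y√(1+z²) = 2×3.75×√(1+1.3²) = 12.30 ft
R = A/P = 18.28/12.30 = 1.486 ft
Q = (1.486/n)·A·R^(2/3)·S^(1/2) = (1.486/0.043) × 18.28 × 1.486^(2/3) × 0.0025^(1/2) = 41.14 ft³/s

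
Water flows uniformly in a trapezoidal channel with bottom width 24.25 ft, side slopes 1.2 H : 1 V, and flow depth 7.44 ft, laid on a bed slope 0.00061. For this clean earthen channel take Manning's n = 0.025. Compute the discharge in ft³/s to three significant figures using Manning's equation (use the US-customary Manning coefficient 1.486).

1090 ft³/s

A = (b + z·y)·y = (24.25 + 1.2×7.44)×7.44 = 246.8 ft²
P = b + 2y√(1+z²) = 24.25 + 2×7.44×√(1+1.2²) = 47.49 ft
R = A/P = 246.8/47.49 = 5.197 ft
Q = (1.486/n)·A·R^(2/3)·S^(1/2) = (1.486/0.025) × 246.8 × 5.197^(2/3) × 0.00061^(1/2) = 1087 ft³/s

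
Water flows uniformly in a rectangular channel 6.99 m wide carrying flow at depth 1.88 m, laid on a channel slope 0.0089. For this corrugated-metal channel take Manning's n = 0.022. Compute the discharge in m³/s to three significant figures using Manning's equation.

A = b·y = 6.99 × 1.88 = 13.14 m²
P = b + 2y = 6.99 + 2×1.88 = 10.75 m
R = A/P = 13.14/10.75 = 1.222 m
Q = (1/n)·A·R^(2/3)·S^(1/2) = (1/0.022) × 13.14 × 1.222^(2/3) × 0.0089^(1/2) = 64.43 m³/s

64.4 m³/s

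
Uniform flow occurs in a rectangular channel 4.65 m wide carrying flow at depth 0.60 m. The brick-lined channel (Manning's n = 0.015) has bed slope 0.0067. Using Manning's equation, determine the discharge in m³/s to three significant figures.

9.29 m³/s

A = b·y = 4.65 × 0.60 = 2.790 m²
P = b + 2y = 4.65 + 2×0.60 = 5.850 m
R = A/P = 2.790/5.850 = 0.4769 m
Q = (1/n)·A·R^(2/3)·S^(1/2) = (1/0.015) × 2.790 × 0.4769^(2/3) × 0.0067^(1/2) = 9.294 m³/s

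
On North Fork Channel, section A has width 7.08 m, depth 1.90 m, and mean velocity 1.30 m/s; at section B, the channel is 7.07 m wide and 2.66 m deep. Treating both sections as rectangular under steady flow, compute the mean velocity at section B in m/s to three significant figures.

Q = A₁V₁ = (7.08×1.90) × 1.30 = 17.49 m³/s
A₂ = 7.07 × 2.66 = 18.81 m²
V₂ = Q/A₂ = 17.49/18.81 = 0.9299 m/s

0.930 m/s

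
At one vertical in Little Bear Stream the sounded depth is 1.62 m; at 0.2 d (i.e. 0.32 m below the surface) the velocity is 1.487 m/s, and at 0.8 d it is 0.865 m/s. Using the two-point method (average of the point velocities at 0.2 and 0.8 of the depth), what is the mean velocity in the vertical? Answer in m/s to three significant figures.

v̄ = (1.487 + 0.865) / 2 = 1.176 m/s

1.18 m/s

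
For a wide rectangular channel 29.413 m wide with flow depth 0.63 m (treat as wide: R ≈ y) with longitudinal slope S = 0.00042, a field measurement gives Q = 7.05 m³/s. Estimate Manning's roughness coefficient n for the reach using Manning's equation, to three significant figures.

0.0396

A = b·y = 29.413 × 0.63 = 18.53 m²
Wide channel: R ≈ y = 0.63 m
n = (1/Q)·A·R^(2/3)·S^(1/2) = (1/7.05) × 18.53 × 0.7349 × 0.02049 = 0.03959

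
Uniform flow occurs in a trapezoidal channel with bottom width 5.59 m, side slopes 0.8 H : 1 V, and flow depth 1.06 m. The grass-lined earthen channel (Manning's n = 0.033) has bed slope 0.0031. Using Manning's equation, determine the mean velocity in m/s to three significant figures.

A = (b + z·y)·y = (5.59 + 0.8×1.06)×1.06 = 6.824 m²
P = b + 2y√(1+z²) = 5.59 + 2×1.06×√(1+0.8²) = 8.305 m
R = A/P = 6.824/8.305 = 0.8217 m
Q = (1/n)·A·R^(2/3)·S^(1/2) = (1/0.033) × 6.824 × 0.8217^(2/3) × 0.0031^(1/2) = 10.10 m³/s
V = Q/A = 10.10/6.824 = 1.480 m/s

1.48 m/s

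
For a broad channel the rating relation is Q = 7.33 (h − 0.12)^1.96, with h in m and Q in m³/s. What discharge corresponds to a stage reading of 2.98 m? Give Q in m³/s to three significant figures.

Q = 7.33 × (2.98 − 0.12)^1.96 = 7.33 × 2.86^1.96 = 57.49 m³/s

57.5 m³/s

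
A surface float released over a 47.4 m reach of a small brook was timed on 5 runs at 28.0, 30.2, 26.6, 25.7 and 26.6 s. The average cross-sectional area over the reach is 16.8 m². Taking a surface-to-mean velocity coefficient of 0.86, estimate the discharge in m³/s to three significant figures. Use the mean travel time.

t̄ = (28.0 + 30.2 + 26.6 + 25.7 + 26.6) / 5 = 27.42 s
v_surface = L / t̄ = 47.4 / 27.42 = 1.729 m/s
v_mean = 0.86 × 1.729 = 1.487 m/s
Q = A × v_mean = 16.8 × 1.487 = 24.98 m³/s

25.0 m³/s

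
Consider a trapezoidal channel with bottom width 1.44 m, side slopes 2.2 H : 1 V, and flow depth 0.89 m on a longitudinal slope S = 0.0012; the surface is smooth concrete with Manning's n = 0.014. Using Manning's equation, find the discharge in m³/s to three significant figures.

4.88 m³/s

A = (b + z·y)·y = (1.44 + 2.2×0.89)×0.89 = 3.024 m²
P = b + 2y√(1+z²) = 1.44 + 2×0.89×√(1+2.2²) = 5.742 m
R = A/P = 3.024/5.742 = 0.5267 m
Q = (1/n)·A·R^(2/3)·S^(1/2) = (1/0.014) × 3.024 × 0.5267^(2/3) × 0.0012^(1/2) = 4.881 m³/s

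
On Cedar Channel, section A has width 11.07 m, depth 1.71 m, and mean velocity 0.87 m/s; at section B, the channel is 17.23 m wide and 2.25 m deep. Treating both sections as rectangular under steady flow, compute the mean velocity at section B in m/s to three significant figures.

0.425 m/s

Q = A₁V₁ = (11.07×1.71) × 0.87 = 16.47 m³/s
A₂ = 17.23 × 2.25 = 38.77 m²
V₂ = Q/A₂ = 16.47/38.77 = 0.4248 m/s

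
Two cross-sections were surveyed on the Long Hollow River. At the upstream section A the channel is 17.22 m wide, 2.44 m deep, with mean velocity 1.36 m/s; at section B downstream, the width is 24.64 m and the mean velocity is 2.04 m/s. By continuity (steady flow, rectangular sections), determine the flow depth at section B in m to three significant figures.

1.14 m

Q = A₁V₁ = (17.22×2.44) × 1.36 = 57.14 m³/s
d₂ = Q/(b₂ V₂) = 57.14/(24.64×2.04) = 1.137 m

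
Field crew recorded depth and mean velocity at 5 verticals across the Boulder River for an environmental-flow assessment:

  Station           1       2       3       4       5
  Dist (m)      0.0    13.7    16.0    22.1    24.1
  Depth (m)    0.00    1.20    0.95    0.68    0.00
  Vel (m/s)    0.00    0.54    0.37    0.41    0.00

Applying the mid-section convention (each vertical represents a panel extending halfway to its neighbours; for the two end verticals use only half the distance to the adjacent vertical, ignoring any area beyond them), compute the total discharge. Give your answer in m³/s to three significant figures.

7.79 m³/s

w_2 = (16.0 − 0.0)/2 = 8 m; q_2 = 0.54 × 1.20 × 8 = 5.184 m³/s
w_3 = (22.1 − 13.7)/2 = 4.2 m; q_3 = 0.37 × 0.95 × 4.2 = 1.476 m³/s
w_4 = (24.1 − 16.0)/2 = 4.05 m; q_4 = 0.41 × 0.68 × 4.05 = 1.129 m³/s
Stations 1, 5 contribute zero (depth or velocity is 0).
Q = Σ qᵢ = 7.789 m³/s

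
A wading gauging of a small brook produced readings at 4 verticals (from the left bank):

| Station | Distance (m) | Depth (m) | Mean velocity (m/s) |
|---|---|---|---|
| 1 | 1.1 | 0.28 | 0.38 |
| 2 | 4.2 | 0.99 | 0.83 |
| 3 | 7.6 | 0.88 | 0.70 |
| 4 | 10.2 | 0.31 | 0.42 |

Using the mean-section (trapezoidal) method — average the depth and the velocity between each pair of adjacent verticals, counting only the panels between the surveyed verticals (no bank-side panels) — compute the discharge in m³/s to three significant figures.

Panel 1-2: Δb = 3.1 m, d̄ = (0.28+0.99)/2 = 0.635, v̄ = (0.38+0.83)/2 = 0.605 → q = 3.1×0.635×0.605 = 1.191 m³/s
Panel 2-3: Δb = 3.4 m, d̄ = (0.99+0.88)/2 = 0.935, v̄ = (0.83+0.70)/2 = 0.765 → q = 3.4×0.935×0.765 = 2.432 m³/s
Panel 3-4: Δb = 2.6 m, d̄ = (0.88+0.31)/2 = 0.595, v̄ = (0.70+0.42)/2 = 0.56 → q = 2.6×0.595×0.56 = 0.8663 m³/s
Q = Σ q = 4.489 m³/s

4.49 m³/s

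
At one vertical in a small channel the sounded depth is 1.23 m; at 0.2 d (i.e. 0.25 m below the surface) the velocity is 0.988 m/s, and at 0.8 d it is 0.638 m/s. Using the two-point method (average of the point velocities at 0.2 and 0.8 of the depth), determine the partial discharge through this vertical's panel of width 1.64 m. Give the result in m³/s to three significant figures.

v̄ = (0.988 + 0.638) / 2 = 0.8130 m/s
q = v̄ × d × w = 0.8130 × 1.23 × 1.64 = 1.640 m³/s

1.64 m³/s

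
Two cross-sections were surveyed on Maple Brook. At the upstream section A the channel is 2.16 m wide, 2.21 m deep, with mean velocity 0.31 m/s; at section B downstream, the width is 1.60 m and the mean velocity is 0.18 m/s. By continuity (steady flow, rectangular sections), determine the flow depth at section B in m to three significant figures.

Q = A₁V₁ = (2.16×2.21) × 0.31 = 1.480 m³/s
d₂ = Q/(b₂ V₂) = 1.480/(1.60×0.18) = 5.138 m

5.14 m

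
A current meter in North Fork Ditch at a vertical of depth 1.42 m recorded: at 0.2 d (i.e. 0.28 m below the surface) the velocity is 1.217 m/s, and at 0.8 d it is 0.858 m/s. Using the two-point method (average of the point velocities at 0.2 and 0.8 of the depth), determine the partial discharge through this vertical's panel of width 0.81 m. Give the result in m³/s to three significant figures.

v̄ = (1.217 + 0.858) / 2 = 1.038 m/s
q = v̄ × d × w = 1.038 × 1.42 × 0.81 = 1.193 m³/s

1.19 m³/s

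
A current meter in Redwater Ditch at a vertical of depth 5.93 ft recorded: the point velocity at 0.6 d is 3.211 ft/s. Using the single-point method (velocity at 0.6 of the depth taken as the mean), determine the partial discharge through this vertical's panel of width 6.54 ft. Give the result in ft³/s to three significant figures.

v̄ = v₀.₆ = 3.211 ft/s
q = v̄ × d × w = 3.211 × 5.93 × 6.54 = 124.5 ft³/s

125 ft³/s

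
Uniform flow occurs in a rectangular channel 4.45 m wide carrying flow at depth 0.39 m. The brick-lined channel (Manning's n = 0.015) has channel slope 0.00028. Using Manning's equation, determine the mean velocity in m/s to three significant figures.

A = b·y = 4.45 × 0.39 = 1.736 m²
P = b + 2y = 4.45 + 2×0.39 = 5.230 m
R = A/P = 1.736/5.230 = 0.3318 m
Q = (1/n)·A·R^(2/3)·S^(1/2) = (1/0.015) × 1.736 × 0.3318^(2/3) × 0.00028^(1/2) = 0.9280 m³/s
V = Q/A = 0.9280/1.736 = 0.5347 m/s

0.535 m/s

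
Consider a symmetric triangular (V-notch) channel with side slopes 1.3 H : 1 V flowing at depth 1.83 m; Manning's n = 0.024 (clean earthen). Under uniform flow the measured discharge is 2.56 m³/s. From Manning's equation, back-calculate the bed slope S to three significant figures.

A = z·y² = 1.3×1.83² = 4.354 m²
P = 2y√(1+z²) = 2×1.83×√(1+1.3²) = 6.003 m
R = A/P = 4.354/6.003 = 0.7253 m
S = (Q·n / (1·A·R^(2/3)))² = (2.56×0.024 / (1×4.354×0.8072))² = 0.0003057

0.000306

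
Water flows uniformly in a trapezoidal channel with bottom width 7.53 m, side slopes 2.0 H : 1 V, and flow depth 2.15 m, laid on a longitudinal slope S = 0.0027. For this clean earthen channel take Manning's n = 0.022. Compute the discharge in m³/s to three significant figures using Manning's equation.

A = (b + z·y)·y = (7.53 + 2.0×2.15)×2.15 = 25.43 m²
P = b + 2y√(1+z²) = 7.53 + 2×2.15×√(1+2.0²) = 17.15 m
R = A/P = 25.43/17.15 = 1.483 m
Q = (1/n)·A·R^(2/3)·S^(1/2) = (1/0.022) × 25.43 × 1.483^(2/3) × 0.0027^(1/2) = 78.14 m³/s

78.1 m³/s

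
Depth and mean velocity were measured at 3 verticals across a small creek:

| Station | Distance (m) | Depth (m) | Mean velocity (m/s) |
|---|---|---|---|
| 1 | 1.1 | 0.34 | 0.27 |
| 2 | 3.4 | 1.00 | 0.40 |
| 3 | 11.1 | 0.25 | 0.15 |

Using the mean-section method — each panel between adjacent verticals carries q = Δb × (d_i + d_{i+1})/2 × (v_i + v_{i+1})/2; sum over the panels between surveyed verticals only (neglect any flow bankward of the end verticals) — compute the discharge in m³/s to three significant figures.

Panel 1-2: Δb = 2.3 m, d̄ = (0.34+1.00)/2 = 0.67, v̄ = (0.27+0.40)/2 = 0.335 → q = 2.3×0.67×0.335 = 0.5162 m³/s
Panel 2-3: Δb = 7.7 m, d̄ = (1.00+0.25)/2 = 0.625, v̄ = (0.40+0.15)/2 = 0.275 → q = 7.7×0.625×0.275 = 1.323 m³/s
Q = Σ q = 1.840 m³/s

1.84 m³/s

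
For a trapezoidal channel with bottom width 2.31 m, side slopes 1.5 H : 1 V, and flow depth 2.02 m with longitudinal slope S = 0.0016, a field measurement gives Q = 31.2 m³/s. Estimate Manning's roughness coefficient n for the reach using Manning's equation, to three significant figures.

A = (b + z·y)·y = (2.31 + 1.5×2.02)×2.02 = 10.79 m²
P = b + 2y√(1+z²) = 2.31 + 2×2.02×√(1+1.5²) = 9.593 m
R = A/P = 10.79/9.593 = 1.124 m
n = (1/Q)·A·R^(2/3)·S^(1/2) = (1/31.2) × 10.79 × 1.081 × 0.04000 = 0.01495

0.0150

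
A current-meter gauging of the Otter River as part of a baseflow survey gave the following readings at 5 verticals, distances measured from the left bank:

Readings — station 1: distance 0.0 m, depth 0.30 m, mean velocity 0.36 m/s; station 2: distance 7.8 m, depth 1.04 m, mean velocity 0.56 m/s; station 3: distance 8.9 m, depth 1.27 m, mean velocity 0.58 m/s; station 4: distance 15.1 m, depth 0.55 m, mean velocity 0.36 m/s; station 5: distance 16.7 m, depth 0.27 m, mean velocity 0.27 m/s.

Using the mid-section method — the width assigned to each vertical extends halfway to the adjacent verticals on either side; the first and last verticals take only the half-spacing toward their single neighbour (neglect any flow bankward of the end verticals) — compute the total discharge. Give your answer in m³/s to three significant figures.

6.53 m³/s

w_1 = (7.8 − 0.0)/2 = 3.9 m; q_1 = 0.36 × 0.30 × 3.9 = 0.4212 m³/s
w_2 = (8.9 − 0.0)/2 = 4.45 m; q_2 = 0.56 × 1.04 × 4.45 = 2.592 m³/s
w_3 = (15.1 − 7.8)/2 = 3.65 m; q_3 = 0.58 × 1.27 × 3.65 = 2.689 m³/s
w_4 = (16.7 − 8.9)/2 = 3.9 m; q_4 = 0.36 × 0.55 × 3.9 = 0.7722 m³/s
w_5 = (16.7 − 15.1)/2 = 0.8 m; q_5 = 0.27 × 0.27 × 0.8 = 0.05832 m³/s
Q = Σ qᵢ = 6.532 m³/s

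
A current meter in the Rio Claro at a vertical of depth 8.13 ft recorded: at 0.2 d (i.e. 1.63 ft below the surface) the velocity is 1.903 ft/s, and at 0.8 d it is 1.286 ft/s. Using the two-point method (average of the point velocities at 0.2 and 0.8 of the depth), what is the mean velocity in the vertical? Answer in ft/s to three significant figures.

v̄ = (1.903 + 1.286) / 2 = 1.595 ft/s

1.59 ft/s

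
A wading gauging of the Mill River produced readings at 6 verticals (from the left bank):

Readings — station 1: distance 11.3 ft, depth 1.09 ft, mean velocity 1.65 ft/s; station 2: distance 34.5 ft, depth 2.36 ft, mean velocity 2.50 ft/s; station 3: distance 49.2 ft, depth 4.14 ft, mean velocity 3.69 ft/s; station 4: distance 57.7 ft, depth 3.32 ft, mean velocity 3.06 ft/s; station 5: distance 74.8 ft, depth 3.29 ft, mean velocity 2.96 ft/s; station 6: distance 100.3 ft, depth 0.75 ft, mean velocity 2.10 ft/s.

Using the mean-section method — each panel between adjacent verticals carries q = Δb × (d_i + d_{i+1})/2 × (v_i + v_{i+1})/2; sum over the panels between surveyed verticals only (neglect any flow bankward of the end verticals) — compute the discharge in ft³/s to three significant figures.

638 ft³/s

Panel 1-2: Δb = 23.2 ft, d̄ = (1.09+2.36)/2 = 1.725, v̄ = (1.65+2.50)/2 = 2.075 → q = 23.2×1.725×2.075 = 83.04 ft³/s
Panel 2-3: Δb = 14.7 ft, d̄ = (2.36+4.14)/2 = 3.25, v̄ = (2.50+3.69)/2 = 3.095 → q = 14.7×3.25×3.095 = 147.9 ft³/s
Panel 3-4: Δb = 8.5 ft, d̄ = (4.14+3.32)/2 = 3.73, v̄ = (3.69+3.06)/2 = 3.375 → q = 8.5×3.73×3.375 = 107.0 ft³/s
Panel 4-5: Δb = 17.1 ft, d̄ = (3.32+3.29)/2 = 3.305, v̄ = (3.06+2.96)/2 = 3.01 → q = 17.1×3.305×3.01 = 170.1 ft³/s
Panel 5-6: Δb = 25.5 ft, d̄ = (3.29+0.75)/2 = 2.02, v̄ = (2.96+2.10)/2 = 2.53 → q = 25.5×2.02×2.53 = 130.3 ft³/s
Q = Σ q = 638.3 ft³/s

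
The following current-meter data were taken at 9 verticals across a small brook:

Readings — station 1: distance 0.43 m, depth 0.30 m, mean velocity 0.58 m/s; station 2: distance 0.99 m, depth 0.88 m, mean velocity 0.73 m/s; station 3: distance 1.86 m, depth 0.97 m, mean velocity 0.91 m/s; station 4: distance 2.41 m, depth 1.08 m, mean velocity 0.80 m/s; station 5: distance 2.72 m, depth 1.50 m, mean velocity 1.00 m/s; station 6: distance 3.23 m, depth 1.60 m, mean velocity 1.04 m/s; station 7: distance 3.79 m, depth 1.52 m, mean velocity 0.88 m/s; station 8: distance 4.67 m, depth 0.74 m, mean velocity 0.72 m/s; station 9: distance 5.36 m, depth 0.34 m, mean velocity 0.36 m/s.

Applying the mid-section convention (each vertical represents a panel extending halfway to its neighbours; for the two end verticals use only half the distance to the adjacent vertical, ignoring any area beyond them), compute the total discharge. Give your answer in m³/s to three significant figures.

w_1 = (0.99 − 0.43)/2 = 0.28 m; q_1 = 0.58 × 0.30 × 0.28 = 0.04872 m³/s
w_2 = (1.86 − 0.43)/2 = 0.715 m; q_2 = 0.73 × 0.88 × 0.715 = 0.4593 m³/s
w_3 = (2.41 − 0.99)/2 = 0.71 m; q_3 = 0.91 × 0.97 × 0.71 = 0.6267 m³/s
w_4 = (2.72 − 1.86)/2 = 0.43 m; q_4 = 0.80 × 1.08 × 0.43 = 0.3715 m³/s
w_5 = (3.23 − 2.41)/2 = 0.41 m; q_5 = 1.00 × 1.50 × 0.41 = 0.6150 m³/s
w_6 = (3.79 − 2.72)/2 = 0.535 m; q_6 = 1.04 × 1.60 × 0.535 = 0.8902 m³/s
w_7 = (4.67 − 3.23)/2 = 0.72 m; q_7 = 0.88 × 1.52 × 0.72 = 0.9631 m³/s
w_8 = (5.36 − 3.79)/2 = 0.785 m; q_8 = 0.72 × 0.74 × 0.785 = 0.4182 m³/s
w_9 = (5.36 − 4.67)/2 = 0.345 m; q_9 = 0.36 × 0.34 × 0.345 = 0.04223 m³/s
Q = Σ qᵢ = 4.435 m³/s

4.44 m³/s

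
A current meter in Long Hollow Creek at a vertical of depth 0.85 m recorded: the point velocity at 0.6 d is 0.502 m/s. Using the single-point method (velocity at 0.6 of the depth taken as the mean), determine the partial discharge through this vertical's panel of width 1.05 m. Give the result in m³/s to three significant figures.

v̄ = v₀.₆ = 0.502 m/s
q = v̄ × d × w = 0.5020 × 0.85 × 1.05 = 0.4480 m³/s

0.448 m³/s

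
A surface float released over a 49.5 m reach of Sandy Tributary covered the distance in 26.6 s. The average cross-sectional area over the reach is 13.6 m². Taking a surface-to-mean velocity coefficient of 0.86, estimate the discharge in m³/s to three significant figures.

21.8 m³/s

v_surface = L / t̄ = 49.5 / 26.6 = 1.861 m/s
v_mean = 0.86 × 1.861 = 1.600 m/s
Q = A × v_mean = 13.6 × 1.600 = 21.77 m³/s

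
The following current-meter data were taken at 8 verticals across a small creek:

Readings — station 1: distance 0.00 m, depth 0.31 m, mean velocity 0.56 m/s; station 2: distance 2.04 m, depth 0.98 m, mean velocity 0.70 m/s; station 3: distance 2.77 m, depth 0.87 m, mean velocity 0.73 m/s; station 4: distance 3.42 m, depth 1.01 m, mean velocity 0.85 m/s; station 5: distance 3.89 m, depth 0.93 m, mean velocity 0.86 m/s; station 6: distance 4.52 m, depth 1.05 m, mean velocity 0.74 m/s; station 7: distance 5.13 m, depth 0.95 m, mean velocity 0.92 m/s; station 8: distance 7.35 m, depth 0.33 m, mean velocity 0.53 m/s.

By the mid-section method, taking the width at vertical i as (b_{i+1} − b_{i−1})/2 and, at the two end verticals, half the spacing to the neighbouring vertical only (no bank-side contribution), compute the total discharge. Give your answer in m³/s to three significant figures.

4.40 m³/s

w_1 = (2.04 − 0.00)/2 = 1.02 m; q_1 = 0.56 × 0.31 × 1.02 = 0.1771 m³/s
w_2 = (2.77 − 0.00)/2 = 1.385 m; q_2 = 0.70 × 0.98 × 1.385 = 0.9501 m³/s
w_3 = (3.42 − 2.04)/2 = 0.69 m; q_3 = 0.73 × 0.87 × 0.69 = 0.4382 m³/s
w_4 = (3.89 − 2.77)/2 = 0.56 m; q_4 = 0.85 × 1.01 × 0.56 = 0.4808 m³/s
w_5 = (4.52 − 3.42)/2 = 0.55 m; q_5 = 0.86 × 0.93 × 0.55 = 0.4399 m³/s
w_6 = (5.13 − 3.89)/2 = 0.62 m; q_6 = 0.74 × 1.05 × 0.62 = 0.4817 m³/s
w_7 = (7.35 − 4.52)/2 = 1.415 m; q_7 = 0.92 × 0.95 × 1.415 = 1.237 m³/s
w_8 = (7.35 − 5.13)/2 = 1.11 m; q_8 = 0.53 × 0.33 × 1.11 = 0.1941 m³/s
Q = Σ qᵢ = 4.399 m³/s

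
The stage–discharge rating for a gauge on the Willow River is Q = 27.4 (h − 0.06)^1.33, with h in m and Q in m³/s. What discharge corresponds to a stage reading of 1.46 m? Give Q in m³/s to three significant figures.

42.9 m³/s

Q = 27.4 × (1.46 − 0.06)^1.33 = 27.4 × 1.4^1.33 = 42.86 m³/s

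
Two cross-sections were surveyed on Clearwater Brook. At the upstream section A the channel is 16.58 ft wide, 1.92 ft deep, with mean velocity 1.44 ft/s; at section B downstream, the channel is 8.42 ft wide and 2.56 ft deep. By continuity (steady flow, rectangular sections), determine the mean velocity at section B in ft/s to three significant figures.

2.13 ft/s

Q = A₁V₁ = (16.58×1.92) × 1.44 = 45.84 ft³/s
A₂ = 8.42 × 2.56 = 21.56 ft²
V₂ = Q/A₂ = 45.84/21.56 = 2.127 ft/s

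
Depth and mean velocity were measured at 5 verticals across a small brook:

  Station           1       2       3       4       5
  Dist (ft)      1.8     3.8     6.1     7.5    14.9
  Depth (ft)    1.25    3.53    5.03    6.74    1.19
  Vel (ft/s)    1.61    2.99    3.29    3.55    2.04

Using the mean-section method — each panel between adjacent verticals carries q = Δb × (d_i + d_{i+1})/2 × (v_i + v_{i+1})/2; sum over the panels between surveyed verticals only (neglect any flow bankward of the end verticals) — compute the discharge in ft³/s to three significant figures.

Panel 1-2: Δb = 2 ft, d̄ = (1.25+3.53)/2 = 2.39, v̄ = (1.61+2.99)/2 = 2.3 → q = 2×2.39×2.3 = 10.99 ft³/s
Panel 2-3: Δb = 2.3 ft, d̄ = (3.53+5.03)/2 = 4.28, v̄ = (2.99+3.29)/2 = 3.14 → q = 2.3×4.28×3.14 = 30.91 ft³/s
Panel 3-4: Δb = 1.4 ft, d̄ = (5.03+6.74)/2 = 5.885, v̄ = (3.29+3.55)/2 = 3.42 → q = 1.4×5.885×3.42 = 28.18 ft³/s
Panel 4-5: Δb = 7.4 ft, d̄ = (6.74+1.19)/2 = 3.965, v̄ = (3.55+2.04)/2 = 2.795 → q = 7.4×3.965×2.795 = 82.01 ft³/s
Q = Σ q = 152.1 ft³/s

152 ft³/s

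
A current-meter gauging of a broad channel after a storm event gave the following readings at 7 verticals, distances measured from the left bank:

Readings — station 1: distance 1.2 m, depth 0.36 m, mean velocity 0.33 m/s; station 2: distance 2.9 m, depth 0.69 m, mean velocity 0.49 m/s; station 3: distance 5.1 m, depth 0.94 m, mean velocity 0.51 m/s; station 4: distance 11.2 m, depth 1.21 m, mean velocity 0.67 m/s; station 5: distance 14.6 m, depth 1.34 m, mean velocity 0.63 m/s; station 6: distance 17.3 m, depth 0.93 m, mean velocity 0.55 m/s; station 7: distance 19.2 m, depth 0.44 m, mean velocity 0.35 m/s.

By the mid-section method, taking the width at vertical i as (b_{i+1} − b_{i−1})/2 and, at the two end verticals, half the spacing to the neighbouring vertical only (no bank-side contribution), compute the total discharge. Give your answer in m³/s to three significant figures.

10.5 m³/s

w_1 = (2.9 − 1.2)/2 = 0.85 m; q_1 = 0.33 × 0.36 × 0.85 = 0.1010 m³/s
w_2 = (5.1 − 1.2)/2 = 1.95 m; q_2 = 0.49 × 0.69 × 1.95 = 0.6593 m³/s
w_3 = (11.2 − 2.9)/2 = 4.15 m; q_3 = 0.51 × 0.94 × 4.15 = 1.990 m³/s
w_4 = (14.6 − 5.1)/2 = 4.75 m; q_4 = 0.67 × 1.21 × 4.75 = 3.851 m³/s
w_5 = (17.3 − 11.2)/2 = 3.05 m; q_5 = 0.63 × 1.34 × 3.05 = 2.575 m³/s
w_6 = (19.2 − 14.6)/2 = 2.3 m; q_6 = 0.55 × 0.93 × 2.3 = 1.176 m³/s
w_7 = (19.2 − 17.3)/2 = 0.95 m; q_7 = 0.35 × 0.44 × 0.95 = 0.1463 m³/s
Q = Σ qᵢ = 10.50 m³/s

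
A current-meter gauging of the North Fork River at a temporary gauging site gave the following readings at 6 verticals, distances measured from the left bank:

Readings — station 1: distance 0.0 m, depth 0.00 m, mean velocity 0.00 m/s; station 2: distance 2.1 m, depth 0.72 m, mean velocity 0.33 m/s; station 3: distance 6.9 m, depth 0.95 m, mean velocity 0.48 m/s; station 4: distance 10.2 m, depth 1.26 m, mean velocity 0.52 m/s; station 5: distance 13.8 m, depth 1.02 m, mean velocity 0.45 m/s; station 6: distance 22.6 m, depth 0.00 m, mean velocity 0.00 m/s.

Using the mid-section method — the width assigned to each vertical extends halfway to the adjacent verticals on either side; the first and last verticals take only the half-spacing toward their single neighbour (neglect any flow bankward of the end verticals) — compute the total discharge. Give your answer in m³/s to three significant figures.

w_2 = (6.9 − 0.0)/2 = 3.45 m; q_2 = 0.33 × 0.72 × 3.45 = 0.8197 m³/s
w_3 = (10.2 − 2.1)/2 = 4.05 m; q_3 = 0.48 × 0.95 × 4.05 = 1.847 m³/s
w_4 = (13.8 − 6.9)/2 = 3.45 m; q_4 = 0.52 × 1.26 × 3.45 = 2.260 m³/s
w_5 = (22.6 − 10.2)/2 = 6.2 m; q_5 = 0.45 × 1.02 × 6.2 = 2.846 m³/s
Stations 1, 6 contribute zero (depth or velocity is 0).
Q = Σ qᵢ = 7.773 m³/s

7.77 m³/s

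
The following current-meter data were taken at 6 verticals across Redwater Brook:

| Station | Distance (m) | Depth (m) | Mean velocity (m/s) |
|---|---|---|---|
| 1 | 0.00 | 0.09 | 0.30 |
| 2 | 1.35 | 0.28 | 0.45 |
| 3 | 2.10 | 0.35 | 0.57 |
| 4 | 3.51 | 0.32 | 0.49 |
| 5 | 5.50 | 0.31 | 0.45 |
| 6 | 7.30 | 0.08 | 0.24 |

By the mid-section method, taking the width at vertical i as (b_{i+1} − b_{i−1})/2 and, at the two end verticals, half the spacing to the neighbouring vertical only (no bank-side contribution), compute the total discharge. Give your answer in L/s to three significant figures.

w_1 = (1.35 − 0.00)/2 = 0.675 m; q_1 = 0.30 × 0.09 × 0.675 = 0.01823 m³/s
w_2 = (2.10 − 0.00)/2 = 1.05 m; q_2 = 0.45 × 0.28 × 1.05 = 0.1323 m³/s
w_3 = (3.51 − 1.35)/2 = 1.08 m; q_3 = 0.57 × 0.35 × 1.08 = 0.2155 m³/s
w_4 = (5.50 − 2.10)/2 = 1.7 m; q_4 = 0.49 × 0.32 × 1.7 = 0.2666 m³/s
w_5 = (7.30 − 3.51)/2 = 1.895 m; q_5 = 0.45 × 0.31 × 1.895 = 0.2644 m³/s
w_6 = (7.30 − 5.50)/2 = 0.9 m; q_6 = 0.24 × 0.08 × 0.9 = 0.01728 m³/s
Q = Σ qᵢ = 0.9142 m³/s
= 0.9142 × 1000 = 914.2 L/s

914 L/s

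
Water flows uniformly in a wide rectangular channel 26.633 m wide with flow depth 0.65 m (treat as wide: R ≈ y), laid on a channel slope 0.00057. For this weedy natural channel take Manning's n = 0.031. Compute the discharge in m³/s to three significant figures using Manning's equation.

10.0 m³/s

A = b·y = 26.633 × 0.65 = 17.31 m²
Wide channel: R ≈ y = 0.65 m
Q = (1/n)·A·R^(2/3)·S^(1/2) = (1/0.031) × 17.31 × 0.6500^(2/3) × 0.00057^(1/2) = 10.00 m³/s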